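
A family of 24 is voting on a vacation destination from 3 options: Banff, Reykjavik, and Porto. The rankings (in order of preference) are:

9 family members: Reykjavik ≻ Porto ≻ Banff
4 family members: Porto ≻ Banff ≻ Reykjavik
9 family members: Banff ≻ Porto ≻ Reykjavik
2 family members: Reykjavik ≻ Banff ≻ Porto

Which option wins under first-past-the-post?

Reykjavik

First-place votes: Banff 9, Reykjavik 11, Porto 4.
Reykjavik has the most first-place votes.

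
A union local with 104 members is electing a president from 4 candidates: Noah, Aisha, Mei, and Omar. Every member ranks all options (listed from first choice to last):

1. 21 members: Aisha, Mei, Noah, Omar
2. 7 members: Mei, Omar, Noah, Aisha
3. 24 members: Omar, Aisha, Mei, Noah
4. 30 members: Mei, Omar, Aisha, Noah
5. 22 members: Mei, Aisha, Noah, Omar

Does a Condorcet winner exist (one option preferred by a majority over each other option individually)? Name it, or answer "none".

Mei vs Noah: 104–0 for Mei.
Mei vs Aisha: 59–45 for Mei.
Mei vs Omar: 80–24 for Mei.
Mei beats every other option head-to-head.

Mei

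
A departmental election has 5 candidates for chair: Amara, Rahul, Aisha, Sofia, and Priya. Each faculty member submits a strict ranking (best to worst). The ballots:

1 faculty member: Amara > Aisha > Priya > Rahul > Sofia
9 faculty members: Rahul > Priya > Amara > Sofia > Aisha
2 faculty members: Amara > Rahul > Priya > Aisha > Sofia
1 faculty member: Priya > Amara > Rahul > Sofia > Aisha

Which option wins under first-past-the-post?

Rahul

First-place votes: Amara 3, Rahul 9, Aisha 0, Sofia 0, Priya 1.
Rahul has the most first-place votes.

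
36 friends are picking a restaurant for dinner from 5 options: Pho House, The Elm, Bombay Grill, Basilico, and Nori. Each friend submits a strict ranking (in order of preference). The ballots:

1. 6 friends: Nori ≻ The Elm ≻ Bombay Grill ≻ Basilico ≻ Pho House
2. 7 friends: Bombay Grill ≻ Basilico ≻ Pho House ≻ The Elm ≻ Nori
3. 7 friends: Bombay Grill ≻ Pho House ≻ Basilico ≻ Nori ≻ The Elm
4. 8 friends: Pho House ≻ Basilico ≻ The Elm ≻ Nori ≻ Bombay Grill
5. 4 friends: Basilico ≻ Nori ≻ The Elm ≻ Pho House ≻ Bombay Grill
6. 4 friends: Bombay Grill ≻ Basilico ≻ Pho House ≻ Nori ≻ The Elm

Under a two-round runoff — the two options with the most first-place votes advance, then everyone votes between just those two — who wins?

Bombay Grill

Round 1 first-place votes: Pho House 8, The Elm 0, Bombay Grill 18, Basilico 4, Nori 6.
Bombay Grill and Pho House advance.
Runoff: Bombay Grill is preferred to Pho House by 24 voters; Pho House by 12.
Bombay Grill wins the runoff.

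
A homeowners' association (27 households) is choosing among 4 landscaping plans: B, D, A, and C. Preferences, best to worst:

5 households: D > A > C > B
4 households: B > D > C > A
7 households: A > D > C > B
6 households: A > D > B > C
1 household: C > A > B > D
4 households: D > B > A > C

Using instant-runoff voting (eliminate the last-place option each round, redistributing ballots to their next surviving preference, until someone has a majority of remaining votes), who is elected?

Round 1: B 4, D 9, A 13, C 1. Eliminate C.
Round 2: B 4, D 9, A 14. A has a majority.

A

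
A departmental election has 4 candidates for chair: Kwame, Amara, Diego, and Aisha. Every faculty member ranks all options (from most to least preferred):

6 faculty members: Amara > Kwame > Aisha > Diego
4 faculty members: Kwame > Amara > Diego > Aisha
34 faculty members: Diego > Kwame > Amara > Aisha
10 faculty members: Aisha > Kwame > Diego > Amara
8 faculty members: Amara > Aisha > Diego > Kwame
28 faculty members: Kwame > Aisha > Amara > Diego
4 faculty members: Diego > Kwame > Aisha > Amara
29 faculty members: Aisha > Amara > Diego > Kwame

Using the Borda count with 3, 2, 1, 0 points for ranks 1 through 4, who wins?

Kwame

Kwame: 6·2 + 4·3 + 34·2 + 10·2 + 8·0 + 28·3 + 4·2 + 29·0 = 204
Amara: 6·3 + 4·2 + 34·1 + 10·0 + 8·3 + 28·1 + 4·0 + 29·2 = 170
Diego: 6·0 + 4·1 + 34·3 + 10·1 + 8·1 + 28·0 + 4·3 + 29·1 = 165
Aisha: 6·1 + 4·0 + 34·0 + 10·3 + 8·2 + 28·2 + 4·1 + 29·3 = 199
Kwame has the highest Borda score (204).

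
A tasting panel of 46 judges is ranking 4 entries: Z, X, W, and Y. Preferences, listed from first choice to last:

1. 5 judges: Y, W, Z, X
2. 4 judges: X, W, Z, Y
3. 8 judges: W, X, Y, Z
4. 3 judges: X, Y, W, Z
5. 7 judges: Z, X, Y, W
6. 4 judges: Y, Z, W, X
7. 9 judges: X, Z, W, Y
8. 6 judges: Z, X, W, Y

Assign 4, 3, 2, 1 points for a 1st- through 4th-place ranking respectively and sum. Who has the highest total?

Z: 5·2 + 4·2 + 8·1 + 3·1 + 7·4 + 4·3 + 9·3 + 6·4 = 120
X: 5·1 + 4·4 + 8·3 + 3·4 + 7·3 + 4·1 + 9·4 + 6·3 = 136
W: 5·3 + 4·3 + 8·4 + 3·2 + 7·1 + 4·2 + 9·2 + 6·2 = 110
Y: 5·4 + 4·1 + 8·2 + 3·3 + 7·2 + 4·4 + 9·1 + 6·1 = 94
X has the highest Borda score (136).

X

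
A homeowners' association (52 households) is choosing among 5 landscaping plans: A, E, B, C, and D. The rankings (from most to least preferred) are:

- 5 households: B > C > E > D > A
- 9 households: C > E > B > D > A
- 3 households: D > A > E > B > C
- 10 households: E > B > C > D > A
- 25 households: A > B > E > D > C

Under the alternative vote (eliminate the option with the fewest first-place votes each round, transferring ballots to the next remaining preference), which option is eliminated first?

Round 1: A 25, E 10, B 5, C 9, D 3. Eliminate D.

D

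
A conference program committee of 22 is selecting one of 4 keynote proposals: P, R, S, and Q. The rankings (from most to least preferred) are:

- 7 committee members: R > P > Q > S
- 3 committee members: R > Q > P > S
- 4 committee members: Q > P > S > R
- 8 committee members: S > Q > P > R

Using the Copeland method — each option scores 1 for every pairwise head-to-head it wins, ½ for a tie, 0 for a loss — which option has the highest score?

Q

P: beats R and S; loses to Q → score 2.
R: loses to P, S, and Q → score 0.
S: beats R; loses to P and Q → score 1.
Q: beats P, R, and S → score 3.
Q has the best pairwise record.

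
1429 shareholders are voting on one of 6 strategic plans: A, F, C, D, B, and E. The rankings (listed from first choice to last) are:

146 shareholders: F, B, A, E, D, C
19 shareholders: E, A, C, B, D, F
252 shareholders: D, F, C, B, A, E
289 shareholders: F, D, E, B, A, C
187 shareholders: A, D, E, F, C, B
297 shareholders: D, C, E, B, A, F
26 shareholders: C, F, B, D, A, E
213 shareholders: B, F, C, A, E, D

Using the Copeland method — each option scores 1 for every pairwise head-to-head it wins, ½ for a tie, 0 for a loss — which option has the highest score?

A: beats E; loses to F, C, D, and B → score 1.
F: beats A, C, B, and E; loses to D → score 4.
C: beats A, B, and E; loses to F and D → score 3.
D: beats A, F, C, B, and E → score 5.
B: beats A; loses to F, C, D, and E → score 1.
E: beats B; loses to A, F, C, and D → score 1.
D has the best pairwise record.

D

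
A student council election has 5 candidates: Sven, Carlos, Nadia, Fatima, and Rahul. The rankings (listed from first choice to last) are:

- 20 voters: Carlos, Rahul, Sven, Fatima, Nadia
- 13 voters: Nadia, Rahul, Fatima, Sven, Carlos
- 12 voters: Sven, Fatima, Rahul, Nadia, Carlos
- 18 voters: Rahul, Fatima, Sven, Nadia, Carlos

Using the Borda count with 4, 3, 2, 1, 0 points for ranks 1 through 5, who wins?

Rahul

Sven: 20·2 + 13·1 + 12·4 + 18·2 = 137
Carlos: 20·4 + 13·0 + 12·0 + 18·0 = 80
Nadia: 20·0 + 13·4 + 12·1 + 18·1 = 82
Fatima: 20·1 + 13·2 + 12·3 + 18·3 = 136
Rahul: 20·3 + 13·3 + 12·2 + 18·4 = 195
Rahul has the highest Borda score (195).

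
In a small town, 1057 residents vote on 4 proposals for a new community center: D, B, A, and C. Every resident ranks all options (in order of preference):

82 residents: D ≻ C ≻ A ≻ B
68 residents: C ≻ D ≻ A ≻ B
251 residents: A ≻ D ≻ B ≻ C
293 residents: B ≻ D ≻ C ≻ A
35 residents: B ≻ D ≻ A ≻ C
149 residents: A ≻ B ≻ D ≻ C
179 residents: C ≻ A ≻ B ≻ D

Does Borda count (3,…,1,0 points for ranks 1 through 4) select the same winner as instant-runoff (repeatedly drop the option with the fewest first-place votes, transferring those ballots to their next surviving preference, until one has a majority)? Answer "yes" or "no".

Borda — scores: D 1689, B 1712, A 1743, C 1198. Winner: A.
Instant-runoff — R1 D 82, B 328, A 400, C 247 (D out); R2 B 328, A 400, C 329 (B out); R3 A 435, C 622 (C winner). Winner: C.
The two methods disagree.

no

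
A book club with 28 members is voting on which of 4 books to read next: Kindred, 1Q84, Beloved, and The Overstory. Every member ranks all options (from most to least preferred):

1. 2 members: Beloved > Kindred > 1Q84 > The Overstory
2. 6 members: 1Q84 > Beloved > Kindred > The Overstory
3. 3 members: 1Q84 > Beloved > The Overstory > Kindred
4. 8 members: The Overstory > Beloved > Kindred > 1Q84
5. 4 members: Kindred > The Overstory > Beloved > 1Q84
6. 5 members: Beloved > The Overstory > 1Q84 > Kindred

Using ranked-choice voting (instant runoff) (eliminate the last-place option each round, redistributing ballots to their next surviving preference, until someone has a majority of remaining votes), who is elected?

The Overstory

Round 1: Kindred 4, 1Q84 9, Beloved 7, The Overstory 8. Eliminate Kindred.
Round 2: 1Q84 9, Beloved 7, The Overstory 12. Eliminate Beloved.
Round 3: 1Q84 11, The Overstory 17. The Overstory has a majority.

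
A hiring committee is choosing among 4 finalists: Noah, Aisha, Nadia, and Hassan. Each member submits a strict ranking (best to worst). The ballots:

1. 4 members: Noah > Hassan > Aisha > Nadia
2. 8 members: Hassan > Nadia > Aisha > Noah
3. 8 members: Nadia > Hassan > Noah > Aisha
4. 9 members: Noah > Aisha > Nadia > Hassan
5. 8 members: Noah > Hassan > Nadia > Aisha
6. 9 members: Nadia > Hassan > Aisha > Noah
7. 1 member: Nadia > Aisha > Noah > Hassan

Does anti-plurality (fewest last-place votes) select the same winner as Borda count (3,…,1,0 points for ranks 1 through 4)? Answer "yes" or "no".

Anti-plurality — last-place votes: Noah 17, Aisha 16, Nadia 4, Hassan 10. Winner: Nadia.
Borda — scores: Noah 72, Aisha 41, Nadia 87, Hassan 82. Winner: Nadia.
The two methods agree.

yes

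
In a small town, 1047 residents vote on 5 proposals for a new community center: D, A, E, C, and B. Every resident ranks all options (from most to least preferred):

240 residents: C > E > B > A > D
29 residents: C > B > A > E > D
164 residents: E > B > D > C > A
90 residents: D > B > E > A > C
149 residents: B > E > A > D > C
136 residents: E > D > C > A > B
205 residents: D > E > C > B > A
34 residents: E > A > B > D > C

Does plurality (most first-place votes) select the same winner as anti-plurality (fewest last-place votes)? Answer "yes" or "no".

Plurality — first-place votes: D 295, A 0, E 334, C 269, B 149. Winner: E.
Anti-plurality — last-place votes: D 269, A 369, E 0, C 273, B 136. Winner: E.
The two methods agree.

yes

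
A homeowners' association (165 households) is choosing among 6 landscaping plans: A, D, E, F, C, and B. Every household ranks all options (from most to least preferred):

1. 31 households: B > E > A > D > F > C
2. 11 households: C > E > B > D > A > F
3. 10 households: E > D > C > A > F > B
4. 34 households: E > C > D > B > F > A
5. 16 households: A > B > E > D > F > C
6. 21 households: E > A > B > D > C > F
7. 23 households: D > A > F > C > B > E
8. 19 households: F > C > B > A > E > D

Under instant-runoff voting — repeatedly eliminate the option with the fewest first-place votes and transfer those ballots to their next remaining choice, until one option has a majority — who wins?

B

Round 1: A 16, D 23, E 65, F 19, C 11, B 31. Eliminate C.
Round 2: A 16, D 23, E 76, F 19, B 31. Eliminate A.
Round 3: D 23, E 76, F 19, B 47. Eliminate F.
Round 4: D 23, E 76, B 66. Eliminate D.
Round 5: E 76, B 89. B has a majority.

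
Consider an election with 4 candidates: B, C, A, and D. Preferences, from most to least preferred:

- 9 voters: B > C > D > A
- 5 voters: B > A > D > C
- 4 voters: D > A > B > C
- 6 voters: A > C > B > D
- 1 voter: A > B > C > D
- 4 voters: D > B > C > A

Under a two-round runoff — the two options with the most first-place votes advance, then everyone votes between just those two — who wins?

B

Round 1 first-place votes: B 14, C 0, A 7, D 8.
B and D advance.
Runoff: B is preferred to D by 21 voters; D by 8.
B wins the runoff.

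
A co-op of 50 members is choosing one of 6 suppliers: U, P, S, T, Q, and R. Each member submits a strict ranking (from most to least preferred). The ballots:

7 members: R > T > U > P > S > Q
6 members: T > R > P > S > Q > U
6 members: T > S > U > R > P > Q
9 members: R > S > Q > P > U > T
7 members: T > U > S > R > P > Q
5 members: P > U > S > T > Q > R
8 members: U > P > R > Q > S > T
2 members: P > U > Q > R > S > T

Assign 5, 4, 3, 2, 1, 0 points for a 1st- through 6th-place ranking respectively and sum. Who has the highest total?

R

U: 7·3 + 6·0 + 6·3 + 9·1 + 7·4 + 5·4 + 8·5 + 2·4 = 144
P: 7·2 + 6·3 + 6·1 + 9·2 + 7·1 + 5·5 + 8·4 + 2·5 = 130
S: 7·1 + 6·2 + 6·4 + 9·4 + 7·3 + 5·3 + 8·1 + 2·1 = 125
T: 7·4 + 6·5 + 6·5 + 9·0 + 7·5 + 5·2 + 8·0 + 2·0 = 133
Q: 7·0 + 6·1 + 6·0 + 9·3 + 7·0 + 5·1 + 8·2 + 2·3 = 60
R: 7·5 + 6·4 + 6·2 + 9·5 + 7·2 + 5·0 + 8·3 + 2·2 = 158
R has the highest Borda score (158).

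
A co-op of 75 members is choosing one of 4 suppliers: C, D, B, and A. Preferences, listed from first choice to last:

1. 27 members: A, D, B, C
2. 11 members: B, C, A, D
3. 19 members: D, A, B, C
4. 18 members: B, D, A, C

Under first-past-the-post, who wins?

First-place votes: C 0, D 19, B 29, A 27.
B has the most first-place votes.

B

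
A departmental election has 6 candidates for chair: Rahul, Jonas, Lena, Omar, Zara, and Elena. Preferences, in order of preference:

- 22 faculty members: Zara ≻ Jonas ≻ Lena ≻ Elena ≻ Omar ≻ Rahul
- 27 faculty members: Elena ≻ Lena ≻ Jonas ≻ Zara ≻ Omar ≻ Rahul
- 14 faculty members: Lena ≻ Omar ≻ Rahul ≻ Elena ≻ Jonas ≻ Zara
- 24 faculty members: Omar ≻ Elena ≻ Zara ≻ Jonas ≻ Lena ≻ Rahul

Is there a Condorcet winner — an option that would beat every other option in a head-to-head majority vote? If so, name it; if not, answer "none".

Elena

Elena vs Rahul: 73–14 for Elena.
Elena vs Jonas: 65–22 for Elena.
Elena vs Lena: 51–36 for Elena.
Elena vs Omar: 49–38 for Elena.
Elena vs Zara: 65–22 for Elena.
Elena beats every other option head-to-head.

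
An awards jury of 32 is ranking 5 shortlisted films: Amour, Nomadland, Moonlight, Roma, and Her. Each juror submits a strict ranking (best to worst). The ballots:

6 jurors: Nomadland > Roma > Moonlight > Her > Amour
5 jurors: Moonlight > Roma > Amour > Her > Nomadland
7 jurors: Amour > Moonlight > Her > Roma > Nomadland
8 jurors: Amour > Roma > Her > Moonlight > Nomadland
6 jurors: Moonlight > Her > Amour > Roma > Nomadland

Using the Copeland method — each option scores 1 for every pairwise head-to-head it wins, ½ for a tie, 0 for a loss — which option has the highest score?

Amour: beats Nomadland, Roma, and Her; loses to Moonlight → score 3.
Nomadland: loses to Amour, Moonlight, Roma, and Her → score 0.
Moonlight: beats Amour, Nomadland, Roma, and Her → score 4.
Roma: beats Nomadland and Her; loses to Amour and Moonlight → score 2.
Her: beats Nomadland; loses to Amour, Moonlight, and Roma → score 1.
Moonlight has the best pairwise record.

Moonlight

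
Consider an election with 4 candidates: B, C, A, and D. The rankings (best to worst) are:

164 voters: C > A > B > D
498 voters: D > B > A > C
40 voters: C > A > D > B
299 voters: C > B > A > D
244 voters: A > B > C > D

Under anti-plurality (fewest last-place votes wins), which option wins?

A

Last-place votes: B 40, C 498, A 0, D 707.
A is ranked last by the fewest voters, so A wins.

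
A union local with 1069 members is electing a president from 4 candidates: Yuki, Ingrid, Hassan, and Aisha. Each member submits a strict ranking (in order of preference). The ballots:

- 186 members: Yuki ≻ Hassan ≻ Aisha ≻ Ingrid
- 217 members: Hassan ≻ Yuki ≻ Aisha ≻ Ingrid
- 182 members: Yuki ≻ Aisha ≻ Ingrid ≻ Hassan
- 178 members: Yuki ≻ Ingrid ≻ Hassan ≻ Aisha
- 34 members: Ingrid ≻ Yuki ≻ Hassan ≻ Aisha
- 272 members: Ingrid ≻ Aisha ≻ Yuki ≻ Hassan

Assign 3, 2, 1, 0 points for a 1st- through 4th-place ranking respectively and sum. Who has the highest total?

Yuki: 186·3 + 217·2 + 182·3 + 178·3 + 34·2 + 272·1 = 2412
Ingrid: 186·0 + 217·0 + 182·1 + 178·2 + 34·3 + 272·3 = 1456
Hassan: 186·2 + 217·3 + 182·0 + 178·1 + 34·1 + 272·0 = 1235
Aisha: 186·1 + 217·1 + 182·2 + 178·0 + 34·0 + 272·2 = 1311
Yuki has the highest Borda score (2412).

Yuki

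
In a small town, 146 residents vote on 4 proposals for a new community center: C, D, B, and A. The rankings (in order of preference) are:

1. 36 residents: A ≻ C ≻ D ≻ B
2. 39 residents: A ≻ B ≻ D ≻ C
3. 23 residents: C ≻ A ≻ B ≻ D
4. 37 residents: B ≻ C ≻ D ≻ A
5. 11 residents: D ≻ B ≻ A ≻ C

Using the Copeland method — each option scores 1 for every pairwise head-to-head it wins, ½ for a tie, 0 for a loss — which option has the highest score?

C: beats D; loses to B and A → score 1.
D: loses to C, B, and A → score 0.
B: beats C and D; loses to A → score 2.
A: beats C, D, and B → score 3.
A has the best pairwise record.

A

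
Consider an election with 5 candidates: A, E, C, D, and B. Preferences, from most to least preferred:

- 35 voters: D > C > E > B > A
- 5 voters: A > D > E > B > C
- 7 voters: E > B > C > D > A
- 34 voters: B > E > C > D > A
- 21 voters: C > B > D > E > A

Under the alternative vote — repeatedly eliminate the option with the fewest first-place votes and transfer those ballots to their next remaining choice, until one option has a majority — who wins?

Round 1: A 5, E 7, C 21, D 35, B 34. Eliminate A.
Round 2: E 7, C 21, D 40, B 34. Eliminate E.
Round 3: C 21, D 40, B 41. Eliminate C.
Round 4: D 40, B 62. B has a majority.

B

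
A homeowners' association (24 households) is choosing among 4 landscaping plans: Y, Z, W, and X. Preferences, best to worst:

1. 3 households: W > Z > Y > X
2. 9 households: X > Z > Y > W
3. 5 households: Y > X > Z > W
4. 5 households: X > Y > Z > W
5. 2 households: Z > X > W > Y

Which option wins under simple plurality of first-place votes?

First-place votes: Y 5, Z 2, W 3, X 14.
X has the most first-place votes.

X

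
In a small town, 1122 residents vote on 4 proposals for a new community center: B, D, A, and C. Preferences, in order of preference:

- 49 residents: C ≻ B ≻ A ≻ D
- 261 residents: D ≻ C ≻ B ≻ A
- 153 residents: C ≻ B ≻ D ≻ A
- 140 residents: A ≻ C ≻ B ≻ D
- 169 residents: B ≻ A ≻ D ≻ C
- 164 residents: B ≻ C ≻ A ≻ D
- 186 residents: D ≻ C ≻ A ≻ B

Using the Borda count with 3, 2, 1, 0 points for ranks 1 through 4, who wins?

B: 49·2 + 261·1 + 153·2 + 140·1 + 169·3 + 164·3 + 186·0 = 1804
D: 49·0 + 261·3 + 153·1 + 140·0 + 169·1 + 164·0 + 186·3 = 1663
A: 49·1 + 261·0 + 153·0 + 140·3 + 169·2 + 164·1 + 186·1 = 1157
C: 49·3 + 261·2 + 153·3 + 140·2 + 169·0 + 164·2 + 186·2 = 2108
C has the highest Borda score (2108).

C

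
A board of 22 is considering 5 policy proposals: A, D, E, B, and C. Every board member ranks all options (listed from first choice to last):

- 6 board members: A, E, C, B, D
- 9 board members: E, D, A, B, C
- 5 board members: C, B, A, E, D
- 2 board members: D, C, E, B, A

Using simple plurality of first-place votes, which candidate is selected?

First-place votes: A 6, D 2, E 9, B 0, C 5.
E has the most first-place votes.

E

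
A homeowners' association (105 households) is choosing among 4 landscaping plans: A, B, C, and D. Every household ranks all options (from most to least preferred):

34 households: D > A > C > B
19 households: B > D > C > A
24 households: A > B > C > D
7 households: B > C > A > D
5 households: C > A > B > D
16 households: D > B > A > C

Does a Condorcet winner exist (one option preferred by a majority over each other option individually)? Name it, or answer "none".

Checking pairwise contests:
D beats A 69–36.
A beats B 63–42.
A beats C 74–31.
B beats D 55–50.
Every option loses at least one head-to-head, so there is no Condorcet winner.

none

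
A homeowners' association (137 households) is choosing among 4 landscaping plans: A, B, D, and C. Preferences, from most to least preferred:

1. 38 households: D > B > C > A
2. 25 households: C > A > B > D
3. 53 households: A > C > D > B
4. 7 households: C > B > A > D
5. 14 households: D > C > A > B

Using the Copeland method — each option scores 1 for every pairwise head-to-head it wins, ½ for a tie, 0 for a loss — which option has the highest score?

A: beats B and D; loses to C → score 2.
B: loses to A, D, and C → score 0.
D: beats B; loses to A and C → score 1.
C: beats A, B, and D → score 3.
C has the best pairwise record.

C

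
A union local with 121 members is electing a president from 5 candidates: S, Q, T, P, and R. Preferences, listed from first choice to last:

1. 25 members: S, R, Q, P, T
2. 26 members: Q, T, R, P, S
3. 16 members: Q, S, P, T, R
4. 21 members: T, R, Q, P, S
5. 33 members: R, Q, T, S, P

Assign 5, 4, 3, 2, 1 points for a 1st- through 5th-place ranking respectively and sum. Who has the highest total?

Q

S: 25·5 + 26·1 + 16·4 + 21·1 + 33·2 = 302
Q: 25·3 + 26·5 + 16·5 + 21·3 + 33·4 = 480
T: 25·1 + 26·4 + 16·2 + 21·5 + 33·3 = 365
P: 25·2 + 26·2 + 16·3 + 21·2 + 33·1 = 225
R: 25·4 + 26·3 + 16·1 + 21·4 + 33·5 = 443
Q has the highest Borda score (480).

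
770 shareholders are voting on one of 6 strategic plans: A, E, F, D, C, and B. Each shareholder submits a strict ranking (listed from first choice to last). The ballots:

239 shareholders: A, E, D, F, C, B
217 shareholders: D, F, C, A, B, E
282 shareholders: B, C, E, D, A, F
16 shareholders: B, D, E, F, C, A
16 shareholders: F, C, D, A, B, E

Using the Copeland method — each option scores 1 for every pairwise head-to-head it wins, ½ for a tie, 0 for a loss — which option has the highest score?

A: beats E, F, and B; loses to D and C → score 3.
E: beats F and D; loses to A, C, and B → score 2.
F: beats C and B; loses to A, E, and D → score 2.
D: beats A, F, C, and B; loses to E → score 4.
C: beats A, E, and B; loses to F and D → score 3.
B: beats E; loses to A, F, D, and C → score 1.
D has the best pairwise record.

D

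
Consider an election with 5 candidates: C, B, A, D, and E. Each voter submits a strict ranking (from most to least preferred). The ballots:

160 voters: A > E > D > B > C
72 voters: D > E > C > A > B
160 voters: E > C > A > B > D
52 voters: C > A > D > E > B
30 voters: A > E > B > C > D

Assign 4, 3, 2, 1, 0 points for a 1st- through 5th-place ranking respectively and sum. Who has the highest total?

C: 160·0 + 72·2 + 160·3 + 52·4 + 30·1 = 862
B: 160·1 + 72·0 + 160·1 + 52·0 + 30·2 = 380
A: 160·4 + 72·1 + 160·2 + 52·3 + 30·4 = 1308
D: 160·2 + 72·4 + 160·0 + 52·2 + 30·0 = 712
E: 160·3 + 72·3 + 160·4 + 52·1 + 30·3 = 1478
E has the highest Borda score (1478).

E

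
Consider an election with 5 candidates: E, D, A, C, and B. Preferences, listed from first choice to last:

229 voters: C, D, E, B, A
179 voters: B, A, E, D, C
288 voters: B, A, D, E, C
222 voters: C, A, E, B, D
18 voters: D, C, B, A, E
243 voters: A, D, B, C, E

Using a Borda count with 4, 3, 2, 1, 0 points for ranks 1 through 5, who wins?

E: 229·2 + 179·2 + 288·1 + 222·2 + 18·0 + 243·0 = 1548
D: 229·3 + 179·1 + 288·2 + 222·0 + 18·4 + 243·3 = 2243
A: 229·0 + 179·3 + 288·3 + 222·3 + 18·1 + 243·4 = 3057
C: 229·4 + 179·0 + 288·0 + 222·4 + 18·3 + 243·1 = 2101
B: 229·1 + 179·4 + 288·4 + 222·1 + 18·2 + 243·2 = 2841
A has the highest Borda score (3057).

A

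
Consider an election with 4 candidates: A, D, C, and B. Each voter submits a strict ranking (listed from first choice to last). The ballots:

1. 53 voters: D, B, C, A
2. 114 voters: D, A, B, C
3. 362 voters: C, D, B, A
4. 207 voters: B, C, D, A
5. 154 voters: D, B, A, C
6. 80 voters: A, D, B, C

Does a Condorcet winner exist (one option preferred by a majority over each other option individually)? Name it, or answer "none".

Checking pairwise contests:
D beats A 890–80.
C beats D 569–401.
B beats C 608–362.
D beats B 763–207.
Every option loses at least one head-to-head, so there is no Condorcet winner.

none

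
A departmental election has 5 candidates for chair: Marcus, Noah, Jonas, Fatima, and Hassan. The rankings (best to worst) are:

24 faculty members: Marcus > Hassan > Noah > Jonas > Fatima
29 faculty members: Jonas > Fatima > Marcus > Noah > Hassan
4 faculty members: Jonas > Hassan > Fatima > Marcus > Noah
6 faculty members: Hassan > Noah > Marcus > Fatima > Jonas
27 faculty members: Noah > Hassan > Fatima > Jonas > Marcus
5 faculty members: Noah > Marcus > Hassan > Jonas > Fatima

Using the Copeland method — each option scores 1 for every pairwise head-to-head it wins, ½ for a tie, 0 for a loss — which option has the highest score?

Marcus: beats Noah and Hassan; loses to Jonas and Fatima → score 2.
Noah: beats Jonas, Fatima, and Hassan; loses to Marcus → score 3.
Jonas: beats Marcus and Fatima; loses to Noah and Hassan → score 2.
Fatima: beats Marcus; loses to Noah, Jonas, and Hassan → score 1.
Hassan: beats Jonas and Fatima; loses to Marcus and Noah → score 2.
Noah has the best pairwise record.

Noah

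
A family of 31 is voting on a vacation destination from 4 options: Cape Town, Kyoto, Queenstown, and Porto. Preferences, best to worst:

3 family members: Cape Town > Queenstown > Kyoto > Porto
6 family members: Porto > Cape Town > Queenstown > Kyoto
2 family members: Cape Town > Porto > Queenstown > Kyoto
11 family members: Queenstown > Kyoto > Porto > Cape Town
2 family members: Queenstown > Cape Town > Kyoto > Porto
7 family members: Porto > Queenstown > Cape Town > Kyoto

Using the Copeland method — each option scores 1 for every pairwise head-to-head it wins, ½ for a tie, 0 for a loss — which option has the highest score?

Cape Town: beats Kyoto; loses to Queenstown and Porto → score 1.
Kyoto: beats Porto; loses to Cape Town and Queenstown → score 1.
Queenstown: beats Cape Town, Kyoto, and Porto → score 3.
Porto: beats Cape Town; loses to Kyoto and Queenstown → score 1.
Queenstown has the best pairwise record.

Queenstown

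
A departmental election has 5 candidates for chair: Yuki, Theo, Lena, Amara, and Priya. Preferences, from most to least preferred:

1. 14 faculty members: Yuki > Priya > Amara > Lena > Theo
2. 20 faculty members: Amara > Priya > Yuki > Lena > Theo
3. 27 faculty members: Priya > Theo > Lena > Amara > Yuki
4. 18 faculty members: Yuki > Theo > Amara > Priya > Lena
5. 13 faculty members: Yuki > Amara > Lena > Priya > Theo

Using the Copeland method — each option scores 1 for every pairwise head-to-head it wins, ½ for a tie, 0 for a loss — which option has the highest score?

Yuki: beats Theo and Lena; loses to Amara and Priya → score 2.
Theo: loses to Yuki, Lena, Amara, and Priya → score 0.
Lena: beats Theo; loses to Yuki, Amara, and Priya → score 1.
Amara: beats Yuki, Theo, Lena, and Priya → score 4.
Priya: beats Yuki, Theo, and Lena; loses to Amara → score 3.
Amara has the best pairwise record.

Amara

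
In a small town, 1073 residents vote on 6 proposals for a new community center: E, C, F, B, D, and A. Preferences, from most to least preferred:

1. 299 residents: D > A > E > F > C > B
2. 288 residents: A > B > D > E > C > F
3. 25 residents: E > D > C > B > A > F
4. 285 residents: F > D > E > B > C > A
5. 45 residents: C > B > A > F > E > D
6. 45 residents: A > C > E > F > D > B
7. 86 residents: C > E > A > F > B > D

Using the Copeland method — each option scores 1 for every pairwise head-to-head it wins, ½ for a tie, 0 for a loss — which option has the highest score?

D

E: beats C, F, and B; loses to D and A → score 3.
C: loses to E, F, B, D, and A → score 0.
F: beats C and B; loses to E, D, and A → score 2.
B: beats C; loses to E, F, D, and A → score 1.
D: beats E, C, F, B, and A → score 5.
A: beats E, C, F, and B; loses to D → score 4.
D has the best pairwise record.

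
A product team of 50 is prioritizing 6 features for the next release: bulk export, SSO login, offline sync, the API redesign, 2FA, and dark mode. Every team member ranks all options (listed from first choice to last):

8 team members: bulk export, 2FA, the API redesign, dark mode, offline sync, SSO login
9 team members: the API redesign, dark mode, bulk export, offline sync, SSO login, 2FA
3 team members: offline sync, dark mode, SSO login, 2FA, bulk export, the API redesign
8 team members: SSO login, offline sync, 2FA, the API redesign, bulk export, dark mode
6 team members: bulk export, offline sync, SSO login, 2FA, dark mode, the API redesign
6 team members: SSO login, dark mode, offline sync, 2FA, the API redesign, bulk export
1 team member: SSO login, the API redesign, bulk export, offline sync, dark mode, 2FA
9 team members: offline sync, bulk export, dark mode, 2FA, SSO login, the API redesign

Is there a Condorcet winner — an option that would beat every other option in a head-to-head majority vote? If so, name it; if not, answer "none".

offline sync vs bulk export: 26–24 for offline sync.
offline sync vs SSO login: 35–15 for offline sync.
offline sync vs the API redesign: 32–18 for offline sync.
offline sync vs 2FA: 42–8 for offline sync.
offline sync vs dark mode: 27–23 for offline sync.
offline sync beats every other option head-to-head.

offline sync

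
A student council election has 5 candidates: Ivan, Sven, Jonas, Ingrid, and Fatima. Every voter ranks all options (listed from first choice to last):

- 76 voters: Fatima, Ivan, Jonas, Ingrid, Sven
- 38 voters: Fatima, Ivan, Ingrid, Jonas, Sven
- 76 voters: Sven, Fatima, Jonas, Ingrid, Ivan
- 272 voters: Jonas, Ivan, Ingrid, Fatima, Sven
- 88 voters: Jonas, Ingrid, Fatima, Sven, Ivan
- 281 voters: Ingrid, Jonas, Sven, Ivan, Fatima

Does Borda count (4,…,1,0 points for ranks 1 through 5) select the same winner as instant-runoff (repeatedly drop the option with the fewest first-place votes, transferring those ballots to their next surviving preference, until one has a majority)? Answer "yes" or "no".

yes

Borda — scores: Ivan 1439, Sven 954, Jonas 2625, Ingrid 2160, Fatima 1132. Winner: Jonas.
Instant-runoff — R1 Ivan 0, Sven 76, Jonas 360, Ingrid 281, Fatima 114 (Ivan out); R2 Sven 76, Jonas 360, Ingrid 281, Fatima 114 (Sven out); R3 Jonas 360, Ingrid 281, Fatima 190 (Fatima out); R4 Jonas 512, Ingrid 319 (Jonas winner). Winner: Jonas.
The two methods agree.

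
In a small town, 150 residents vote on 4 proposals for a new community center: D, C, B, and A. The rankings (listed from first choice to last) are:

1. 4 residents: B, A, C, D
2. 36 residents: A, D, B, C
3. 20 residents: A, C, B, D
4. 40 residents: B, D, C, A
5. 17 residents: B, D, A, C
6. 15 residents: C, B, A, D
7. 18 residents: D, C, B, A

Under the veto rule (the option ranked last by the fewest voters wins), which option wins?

B

Last-place votes: D 39, C 53, B 0, A 58.
B is ranked last by the fewest voters, so B wins.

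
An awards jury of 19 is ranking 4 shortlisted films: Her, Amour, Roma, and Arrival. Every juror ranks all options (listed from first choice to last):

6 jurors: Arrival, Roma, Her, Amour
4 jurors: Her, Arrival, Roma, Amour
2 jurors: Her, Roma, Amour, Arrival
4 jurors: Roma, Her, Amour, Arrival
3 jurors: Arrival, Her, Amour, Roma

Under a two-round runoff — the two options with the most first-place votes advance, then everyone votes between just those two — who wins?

Round 1 first-place votes: Her 6, Amour 0, Roma 4, Arrival 9.
Arrival and Her advance.
Runoff: Arrival is preferred to Her by 9 voters; Her by 10.
Her wins the runoff.

Her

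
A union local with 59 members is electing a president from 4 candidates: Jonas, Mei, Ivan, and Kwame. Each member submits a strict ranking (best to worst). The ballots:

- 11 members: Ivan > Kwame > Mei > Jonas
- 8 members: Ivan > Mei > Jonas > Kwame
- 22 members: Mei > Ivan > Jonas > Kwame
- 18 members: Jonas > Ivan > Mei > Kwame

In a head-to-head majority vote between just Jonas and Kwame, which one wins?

Jonas

Voters preferring Jonas to Kwame: 48; preferring Kwame to Jonas: 11.
Jonas wins the head-to-head.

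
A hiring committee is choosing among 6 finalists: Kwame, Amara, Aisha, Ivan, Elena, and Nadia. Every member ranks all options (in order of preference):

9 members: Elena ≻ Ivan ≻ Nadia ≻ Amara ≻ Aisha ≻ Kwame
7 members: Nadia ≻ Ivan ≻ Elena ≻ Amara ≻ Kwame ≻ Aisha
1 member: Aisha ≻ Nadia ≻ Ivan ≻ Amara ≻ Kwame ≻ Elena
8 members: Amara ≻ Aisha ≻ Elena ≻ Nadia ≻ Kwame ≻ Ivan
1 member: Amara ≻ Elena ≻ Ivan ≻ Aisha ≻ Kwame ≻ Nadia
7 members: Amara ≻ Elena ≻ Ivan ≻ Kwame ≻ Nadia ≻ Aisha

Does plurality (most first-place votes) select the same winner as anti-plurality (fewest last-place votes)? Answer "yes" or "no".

yes

Plurality — first-place votes: Kwame 0, Amara 16, Aisha 1, Ivan 0, Elena 9, Nadia 7. Winner: Amara.
Anti-plurality — last-place votes: Kwame 9, Amara 0, Aisha 14, Ivan 8, Elena 1, Nadia 1. Winner: Amara.
The two methods agree.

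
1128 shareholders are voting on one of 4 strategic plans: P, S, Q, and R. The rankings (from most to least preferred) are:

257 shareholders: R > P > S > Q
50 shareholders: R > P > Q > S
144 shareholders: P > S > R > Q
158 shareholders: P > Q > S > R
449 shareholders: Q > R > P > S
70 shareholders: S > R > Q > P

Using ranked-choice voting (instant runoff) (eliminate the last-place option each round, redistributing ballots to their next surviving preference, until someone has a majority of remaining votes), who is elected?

Round 1: P 302, S 70, Q 449, R 307. Eliminate S.
Round 2: P 302, Q 449, R 377. Eliminate P.
Round 3: Q 607, R 521. Q has a majority.

Q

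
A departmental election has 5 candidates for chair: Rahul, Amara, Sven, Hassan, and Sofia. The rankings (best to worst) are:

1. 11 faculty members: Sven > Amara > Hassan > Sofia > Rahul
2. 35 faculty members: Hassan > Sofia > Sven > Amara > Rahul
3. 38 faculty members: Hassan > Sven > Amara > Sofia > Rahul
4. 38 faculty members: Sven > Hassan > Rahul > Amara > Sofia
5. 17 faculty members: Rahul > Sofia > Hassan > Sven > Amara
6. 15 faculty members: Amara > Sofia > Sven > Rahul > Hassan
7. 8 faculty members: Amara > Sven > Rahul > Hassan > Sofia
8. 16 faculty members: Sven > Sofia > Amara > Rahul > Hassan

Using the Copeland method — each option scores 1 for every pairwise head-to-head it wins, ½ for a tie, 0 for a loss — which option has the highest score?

Rahul: loses to Amara, Sven, Hassan, and Sofia → score 0.
Amara: beats Rahul and Sofia; loses to Sven and Hassan → score 2.
Sven: beats Rahul, Amara, and Sofia; loses to Hassan → score 3.
Hassan: beats Rahul, Amara, Sven, and Sofia → score 4.
Sofia: beats Rahul; loses to Amara, Sven, and Hassan → score 1.
Hassan has the best pairwise record.

Hassan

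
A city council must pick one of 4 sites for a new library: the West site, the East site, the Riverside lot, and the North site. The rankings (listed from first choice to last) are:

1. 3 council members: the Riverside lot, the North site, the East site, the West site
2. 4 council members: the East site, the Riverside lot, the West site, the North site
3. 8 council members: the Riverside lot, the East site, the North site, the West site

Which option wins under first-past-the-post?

the Riverside lot

First-place votes: the West site 0, the East site 4, the Riverside lot 11, the North site 0.
the Riverside lot has the most first-place votes.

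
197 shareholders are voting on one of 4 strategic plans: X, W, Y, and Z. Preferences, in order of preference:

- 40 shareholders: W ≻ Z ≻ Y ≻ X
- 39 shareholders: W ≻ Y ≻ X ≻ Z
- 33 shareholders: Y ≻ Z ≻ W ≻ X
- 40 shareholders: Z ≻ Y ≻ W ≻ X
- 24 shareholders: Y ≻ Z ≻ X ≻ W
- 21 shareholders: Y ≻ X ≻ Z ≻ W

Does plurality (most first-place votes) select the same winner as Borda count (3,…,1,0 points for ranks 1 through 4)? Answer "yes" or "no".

no

Plurality — first-place votes: X 0, W 79, Y 78, Z 40. Winner: W.
Borda — scores: X 105, W 310, Y 432, Z 335. Winner: Y.
The two methods disagree.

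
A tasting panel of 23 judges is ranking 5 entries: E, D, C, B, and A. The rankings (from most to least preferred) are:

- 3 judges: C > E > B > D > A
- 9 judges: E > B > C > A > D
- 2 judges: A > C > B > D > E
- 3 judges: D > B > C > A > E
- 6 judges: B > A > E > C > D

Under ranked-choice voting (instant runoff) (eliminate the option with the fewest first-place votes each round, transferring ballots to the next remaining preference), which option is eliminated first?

A

Round 1: E 9, D 3, C 3, B 6, A 2. Eliminate A.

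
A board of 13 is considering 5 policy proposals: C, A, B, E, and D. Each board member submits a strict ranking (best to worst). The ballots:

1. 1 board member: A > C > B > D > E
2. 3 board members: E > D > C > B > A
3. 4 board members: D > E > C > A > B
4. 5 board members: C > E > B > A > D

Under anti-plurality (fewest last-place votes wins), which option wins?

C

Last-place votes: C 0, A 3, B 4, E 1, D 5.
C is ranked last by the fewest voters, so C wins.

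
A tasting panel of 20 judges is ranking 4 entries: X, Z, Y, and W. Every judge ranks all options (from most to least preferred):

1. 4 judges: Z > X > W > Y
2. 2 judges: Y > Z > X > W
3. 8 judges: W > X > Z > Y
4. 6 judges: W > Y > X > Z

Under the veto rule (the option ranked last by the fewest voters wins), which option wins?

X

Last-place votes: X 0, Z 6, Y 12, W 2.
X is ranked last by the fewest voters, so X wins.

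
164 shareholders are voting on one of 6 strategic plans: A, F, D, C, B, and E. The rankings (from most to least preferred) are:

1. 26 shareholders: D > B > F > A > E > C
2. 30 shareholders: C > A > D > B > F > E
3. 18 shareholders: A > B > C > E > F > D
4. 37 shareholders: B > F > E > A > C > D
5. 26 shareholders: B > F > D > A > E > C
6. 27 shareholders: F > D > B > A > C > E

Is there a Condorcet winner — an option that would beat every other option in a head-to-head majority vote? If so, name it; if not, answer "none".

none

Checking pairwise contests:
F beats A 116–48.
B beats F 137–27.
A beats D 85–79.
A beats C 134–30.
D beats B 83–81.
A beats E 127–37.
Every option loses at least one head-to-head, so there is no Condorcet winner.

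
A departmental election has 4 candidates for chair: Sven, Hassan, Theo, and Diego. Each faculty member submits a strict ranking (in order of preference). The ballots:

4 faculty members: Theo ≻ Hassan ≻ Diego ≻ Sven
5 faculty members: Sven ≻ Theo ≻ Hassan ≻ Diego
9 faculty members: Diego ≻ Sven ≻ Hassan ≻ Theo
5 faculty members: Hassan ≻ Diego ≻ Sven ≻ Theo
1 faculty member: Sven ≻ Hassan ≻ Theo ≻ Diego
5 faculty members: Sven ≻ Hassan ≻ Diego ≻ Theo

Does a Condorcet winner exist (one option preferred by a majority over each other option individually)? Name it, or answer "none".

none

Checking pairwise contests:
Diego beats Sven 18–11.
Sven beats Hassan 20–9.
Sven beats Theo 25–4.
Hassan beats Diego 20–9.
Every option loses at least one head-to-head, so there is no Condorcet winner.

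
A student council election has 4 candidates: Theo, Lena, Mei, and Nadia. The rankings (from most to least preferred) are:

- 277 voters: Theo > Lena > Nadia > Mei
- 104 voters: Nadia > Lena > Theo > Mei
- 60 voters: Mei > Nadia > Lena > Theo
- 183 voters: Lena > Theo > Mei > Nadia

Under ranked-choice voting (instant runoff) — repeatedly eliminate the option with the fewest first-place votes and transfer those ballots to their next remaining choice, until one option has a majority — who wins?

Round 1: Theo 277, Lena 183, Mei 60, Nadia 104. Eliminate Mei.
Round 2: Theo 277, Lena 183, Nadia 164. Eliminate Nadia.
Round 3: Theo 277, Lena 347. Lena has a majority.

Lena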